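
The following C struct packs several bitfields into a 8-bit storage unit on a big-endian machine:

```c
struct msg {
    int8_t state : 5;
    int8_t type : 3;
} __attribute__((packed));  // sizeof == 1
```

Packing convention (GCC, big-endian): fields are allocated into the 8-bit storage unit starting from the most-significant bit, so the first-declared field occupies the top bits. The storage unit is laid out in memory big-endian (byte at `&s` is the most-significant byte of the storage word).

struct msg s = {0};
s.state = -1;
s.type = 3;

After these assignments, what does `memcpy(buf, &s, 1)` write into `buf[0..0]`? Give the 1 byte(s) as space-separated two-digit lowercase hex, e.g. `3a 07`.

state:5 = -1 → 0x1f << 3 → word 0xf8
type:3 = 3 → 0x3 << 0 → word 0xfb
word = 0xfb → big-endian bytes:
  [0]=0xfb

fb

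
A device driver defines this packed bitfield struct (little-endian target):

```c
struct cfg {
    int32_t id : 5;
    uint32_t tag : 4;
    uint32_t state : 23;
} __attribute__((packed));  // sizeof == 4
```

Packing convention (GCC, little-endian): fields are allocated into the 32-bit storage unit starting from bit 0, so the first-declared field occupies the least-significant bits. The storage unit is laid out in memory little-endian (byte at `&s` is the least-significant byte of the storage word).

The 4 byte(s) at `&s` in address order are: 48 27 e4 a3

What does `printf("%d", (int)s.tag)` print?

10

[0]=0x48 [1]=0x27 [2]=0xe4 [3]=0xa3 (little-endian) → word 0xa3e42748
id:5 @ bit 0 → (0xa3e42748>>0)&0x1f = 0x8
tag:4 @ bit 5 → (0xa3e42748>>5)&0xf = 0xa  ←
state:23 @ bit 9 → (0xa3e42748>>9)&0x7fffff = 0x51f213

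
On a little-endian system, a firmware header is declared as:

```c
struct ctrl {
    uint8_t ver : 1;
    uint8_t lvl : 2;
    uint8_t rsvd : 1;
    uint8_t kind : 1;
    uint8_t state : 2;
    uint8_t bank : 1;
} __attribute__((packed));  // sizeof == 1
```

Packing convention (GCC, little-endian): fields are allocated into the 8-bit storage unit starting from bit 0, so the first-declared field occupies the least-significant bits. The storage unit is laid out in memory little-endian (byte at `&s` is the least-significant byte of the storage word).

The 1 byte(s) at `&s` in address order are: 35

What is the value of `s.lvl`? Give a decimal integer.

2

[0]=0x35 (little-endian) → word 0x35
ver [0+:1] = (word>>0) & 0x1 = 1
lvl [1+:2] = (word>>1) & 0x3 = 2  ←
rsvd [3+:1] = (word>>3) & 0x1 = 0
kind [4+:1] = (word>>4) & 0x1 = 1
state [5+:2] = (word>>5) & 0x3 = 1
bank [7+:1] = (word>>7) & 0x1 = 0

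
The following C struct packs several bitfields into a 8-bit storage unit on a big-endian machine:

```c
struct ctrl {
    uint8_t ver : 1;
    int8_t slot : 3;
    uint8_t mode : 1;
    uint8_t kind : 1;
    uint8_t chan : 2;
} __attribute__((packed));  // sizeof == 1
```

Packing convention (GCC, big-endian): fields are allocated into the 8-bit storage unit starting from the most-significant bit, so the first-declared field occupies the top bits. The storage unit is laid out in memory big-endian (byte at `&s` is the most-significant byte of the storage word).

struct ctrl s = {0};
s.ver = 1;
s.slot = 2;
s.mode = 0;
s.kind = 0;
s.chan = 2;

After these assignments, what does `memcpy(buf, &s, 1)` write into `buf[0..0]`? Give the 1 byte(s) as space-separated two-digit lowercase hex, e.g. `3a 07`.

a2

[7+:1] ver=1 & 0x1 = 0x1; word=0x80
[4+:3] slot=2 & 0x7 = 0x2; word=0xa0
[3+:1] mode=0 & 0x1 = 0x0; word=0xa0
[2+:1] kind=0 & 0x1 = 0x0; word=0xa0
[0+:2] chan=2 & 0x3 = 0x2; word=0xa2
word = 0xa2 → big-endian bytes:
  [0]=0xa2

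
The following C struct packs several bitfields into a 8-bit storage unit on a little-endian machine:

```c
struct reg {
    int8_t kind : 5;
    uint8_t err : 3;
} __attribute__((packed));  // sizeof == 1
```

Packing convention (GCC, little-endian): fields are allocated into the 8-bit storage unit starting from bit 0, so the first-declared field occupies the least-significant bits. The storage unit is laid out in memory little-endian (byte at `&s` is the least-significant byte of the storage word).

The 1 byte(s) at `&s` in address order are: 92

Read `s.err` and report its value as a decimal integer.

4

[0]=0x92 (little-endian) → word 0x92
kind [0+:5] = (word>>0) & 0x1f = 18
err [5+:3] = (word>>5) & 0x7 = 4  ←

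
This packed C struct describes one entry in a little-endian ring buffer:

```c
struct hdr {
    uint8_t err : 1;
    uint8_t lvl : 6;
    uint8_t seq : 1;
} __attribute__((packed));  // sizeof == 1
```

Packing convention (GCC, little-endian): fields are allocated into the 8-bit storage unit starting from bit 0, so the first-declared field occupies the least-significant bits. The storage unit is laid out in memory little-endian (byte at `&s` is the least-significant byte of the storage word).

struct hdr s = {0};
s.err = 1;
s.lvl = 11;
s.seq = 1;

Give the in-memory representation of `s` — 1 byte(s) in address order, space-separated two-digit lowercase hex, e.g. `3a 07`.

97

err (1b) val=1 bits=0x1 at bit 0: 0x01
lvl (6b) val=11 bits=0xb at bit 1: 0x17
seq (1b) val=1 bits=0x1 at bit 7: 0x97
word = 0x97 → little-endian bytes:
  [0]=0x97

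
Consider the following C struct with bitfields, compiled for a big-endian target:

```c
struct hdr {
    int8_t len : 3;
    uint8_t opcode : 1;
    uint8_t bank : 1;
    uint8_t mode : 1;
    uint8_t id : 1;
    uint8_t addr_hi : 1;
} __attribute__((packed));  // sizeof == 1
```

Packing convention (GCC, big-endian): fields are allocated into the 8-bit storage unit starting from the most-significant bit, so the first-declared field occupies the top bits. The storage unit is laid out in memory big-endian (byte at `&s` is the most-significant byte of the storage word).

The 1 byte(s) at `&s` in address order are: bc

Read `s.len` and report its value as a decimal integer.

-3

[0]=0xbc (big-endian) → word 0xbc
len:3 @ bit 5 → (0xbc>>5)&0x7 = 0x5  ←
opcode:1 @ bit 4 → (0xbc>>4)&0x1 = 0x1
bank:1 @ bit 3 → (0xbc>>3)&0x1 = 0x1
mode:1 @ bit 2 → (0xbc>>2)&0x1 = 0x1
id:1 @ bit 1 → (0xbc>>1)&0x1 = 0x0
addr_hi:1 @ bit 0 → (0xbc>>0)&0x1 = 0x0
len signed 3b, MSB=1: 5 - 8 = -3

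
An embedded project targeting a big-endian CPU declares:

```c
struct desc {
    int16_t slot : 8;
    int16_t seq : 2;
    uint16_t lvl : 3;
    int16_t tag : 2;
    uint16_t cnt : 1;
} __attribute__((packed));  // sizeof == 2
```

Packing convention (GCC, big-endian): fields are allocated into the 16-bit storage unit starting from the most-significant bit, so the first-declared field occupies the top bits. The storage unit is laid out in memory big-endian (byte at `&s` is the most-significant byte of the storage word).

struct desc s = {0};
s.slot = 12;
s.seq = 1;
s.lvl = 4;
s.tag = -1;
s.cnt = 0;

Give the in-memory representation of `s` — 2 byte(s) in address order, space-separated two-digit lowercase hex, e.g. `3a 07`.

[8+:8] slot=12 & 0xff = 0xc; word=0x0c00
[6+:2] seq=1 & 0x3 = 0x1; word=0x0c40
[3+:3] lvl=4 & 0x7 = 0x4; word=0x0c60
[1+:2] tag=-1 & 0x3 = 0x3; word=0x0c66
[0+:1] cnt=0 & 0x1 = 0x0; word=0x0c66
word = 0x0c66 → big-endian bytes:
  [0]=0x0c  [1]=0x66

0c 66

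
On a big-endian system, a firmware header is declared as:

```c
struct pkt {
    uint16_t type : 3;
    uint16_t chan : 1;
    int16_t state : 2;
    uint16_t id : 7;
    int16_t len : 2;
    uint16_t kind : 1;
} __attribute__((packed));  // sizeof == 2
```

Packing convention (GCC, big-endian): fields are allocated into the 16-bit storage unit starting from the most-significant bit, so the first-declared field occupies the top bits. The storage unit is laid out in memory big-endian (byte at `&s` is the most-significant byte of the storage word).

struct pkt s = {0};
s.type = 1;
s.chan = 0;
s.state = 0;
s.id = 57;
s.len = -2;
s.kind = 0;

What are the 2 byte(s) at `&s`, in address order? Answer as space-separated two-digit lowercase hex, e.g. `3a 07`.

[13+:3] type=1 & 0x7 = 0x1; word=0x2000
[12+:1] chan=0 & 0x1 = 0x0; word=0x2000
[10+:2] state=0 & 0x3 = 0x0; word=0x2000
[3+:7] id=57 & 0x7f = 0x39; word=0x21c8
[1+:2] len=-2 & 0x3 = 0x2; word=0x21cc
[0+:1] kind=0 & 0x1 = 0x0; word=0x21cc
word = 0x21cc → big-endian bytes:
  [0]=0x21  [1]=0xcc

21 cc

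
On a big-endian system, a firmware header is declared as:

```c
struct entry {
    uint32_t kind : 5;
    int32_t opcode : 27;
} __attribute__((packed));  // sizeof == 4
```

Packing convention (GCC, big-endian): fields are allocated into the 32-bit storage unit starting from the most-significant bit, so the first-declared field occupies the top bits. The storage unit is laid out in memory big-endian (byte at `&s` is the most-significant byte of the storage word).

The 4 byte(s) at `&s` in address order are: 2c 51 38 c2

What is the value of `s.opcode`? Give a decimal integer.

-61785918

[0]=0x2c [1]=0x51 [2]=0x38 [3]=0xc2 (big-endian) → word 0x2c5138c2
kind:5 @ bit 27 → (0x2c5138c2>>27)&0x1f = 0x5
opcode:27 @ bit 0 → (0x2c5138c2>>0)&0x7ffffff = 0x45138c2  ←
opcode signed 27b, MSB=1: 72431810 - 134217728 = -61785918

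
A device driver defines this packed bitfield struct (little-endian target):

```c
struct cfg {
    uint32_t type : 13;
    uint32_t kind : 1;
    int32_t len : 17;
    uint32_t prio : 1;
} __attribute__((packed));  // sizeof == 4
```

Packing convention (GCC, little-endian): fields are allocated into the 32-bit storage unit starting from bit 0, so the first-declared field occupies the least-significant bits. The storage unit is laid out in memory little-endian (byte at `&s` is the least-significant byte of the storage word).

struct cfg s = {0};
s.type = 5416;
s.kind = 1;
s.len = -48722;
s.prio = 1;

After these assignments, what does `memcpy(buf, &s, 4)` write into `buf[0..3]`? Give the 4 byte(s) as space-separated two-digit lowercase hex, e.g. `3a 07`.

28 b5 6b d0

[0+:13] type=5416 & 0x1fff = 0x1528; word=0x00001528
[13+:1] kind=1 & 0x1 = 0x1; word=0x00003528
[14+:17] len=-48722 & 0x1ffff = 0x141ae; word=0x506bb528
[31+:1] prio=1 & 0x1 = 0x1; word=0xd06bb528
word = 0xd06bb528 → little-endian bytes:
  [0]=0x28  [1]=0xb5  [2]=0x6b  [3]=0xd0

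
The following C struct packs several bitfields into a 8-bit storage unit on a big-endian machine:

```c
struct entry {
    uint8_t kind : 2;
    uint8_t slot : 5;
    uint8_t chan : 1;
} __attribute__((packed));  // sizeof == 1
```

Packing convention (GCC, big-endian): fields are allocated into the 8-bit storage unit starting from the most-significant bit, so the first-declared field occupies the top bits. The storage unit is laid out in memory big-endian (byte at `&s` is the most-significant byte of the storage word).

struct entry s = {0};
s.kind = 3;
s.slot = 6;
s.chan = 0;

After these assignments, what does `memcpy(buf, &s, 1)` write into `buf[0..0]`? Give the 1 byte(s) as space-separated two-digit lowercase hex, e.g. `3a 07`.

kind:2 = 3 → 0x3 << 6 → word 0xc0
slot:5 = 6 → 0x6 << 1 → word 0xcc
chan:1 = 0 → 0x0 << 0 → word 0xcc
word = 0xcc → big-endian bytes:
  [0]=0xcc

cc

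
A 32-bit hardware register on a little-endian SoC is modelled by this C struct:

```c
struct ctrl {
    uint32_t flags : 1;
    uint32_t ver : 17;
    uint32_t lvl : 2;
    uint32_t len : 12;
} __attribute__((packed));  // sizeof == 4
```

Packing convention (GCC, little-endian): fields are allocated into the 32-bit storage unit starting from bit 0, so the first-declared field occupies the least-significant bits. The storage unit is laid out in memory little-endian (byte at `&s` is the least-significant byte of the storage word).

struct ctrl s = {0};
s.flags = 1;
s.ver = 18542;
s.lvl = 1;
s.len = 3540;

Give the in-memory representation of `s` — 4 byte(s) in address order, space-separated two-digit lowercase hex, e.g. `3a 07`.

dd 90 44 dd

flags (1b) val=1 bits=0x1 at bit 0: 0x00000001
ver (17b) val=18542 bits=0x486e at bit 1: 0x000090dd
lvl (2b) val=1 bits=0x1 at bit 18: 0x000490dd
len (12b) val=3540 bits=0xdd4 at bit 20: 0xdd4490dd
word = 0xdd4490dd → little-endian bytes:
  [0]=0xdd  [1]=0x90  [2]=0x44  [3]=0xdd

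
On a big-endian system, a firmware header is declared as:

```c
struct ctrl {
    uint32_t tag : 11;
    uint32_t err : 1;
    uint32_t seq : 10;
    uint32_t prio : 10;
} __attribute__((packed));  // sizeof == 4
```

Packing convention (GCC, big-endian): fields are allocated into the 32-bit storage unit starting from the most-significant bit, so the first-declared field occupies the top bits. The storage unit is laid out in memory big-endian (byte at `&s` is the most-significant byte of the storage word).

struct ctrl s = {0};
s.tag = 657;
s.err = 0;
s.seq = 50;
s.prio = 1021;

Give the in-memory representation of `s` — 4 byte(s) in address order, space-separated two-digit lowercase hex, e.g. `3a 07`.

52 20 cb fd

tag (11b) val=657 bits=0x291 at bit 21: 0x52200000
err (1b) val=0 bits=0x0 at bit 20: 0x52200000
seq (10b) val=50 bits=0x32 at bit 10: 0x5220c800
prio (10b) val=1021 bits=0x3fd at bit 0: 0x5220cbfd
word = 0x5220cbfd → big-endian bytes:
  [0]=0x52  [1]=0x20  [2]=0xcb  [3]=0xfd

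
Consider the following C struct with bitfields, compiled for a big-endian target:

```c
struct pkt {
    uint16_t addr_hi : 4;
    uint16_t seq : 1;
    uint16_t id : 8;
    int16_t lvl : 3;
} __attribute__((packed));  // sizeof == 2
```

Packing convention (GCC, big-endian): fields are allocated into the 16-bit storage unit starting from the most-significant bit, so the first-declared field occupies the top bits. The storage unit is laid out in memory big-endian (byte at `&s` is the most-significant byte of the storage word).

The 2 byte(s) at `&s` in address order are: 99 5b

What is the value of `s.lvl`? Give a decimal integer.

[0]=0x99 [1]=0x5b (big-endian) → word 0x995b
addr_hi [12+:4] = (word>>12) & 0xf = 9
seq [11+:1] = (word>>11) & 0x1 = 1
id [3+:8] = (word>>3) & 0xff = 43
lvl [0+:3] = (word>>0) & 0x7 = 3  ←
lvl signed 3b, MSB=0: value = 3

3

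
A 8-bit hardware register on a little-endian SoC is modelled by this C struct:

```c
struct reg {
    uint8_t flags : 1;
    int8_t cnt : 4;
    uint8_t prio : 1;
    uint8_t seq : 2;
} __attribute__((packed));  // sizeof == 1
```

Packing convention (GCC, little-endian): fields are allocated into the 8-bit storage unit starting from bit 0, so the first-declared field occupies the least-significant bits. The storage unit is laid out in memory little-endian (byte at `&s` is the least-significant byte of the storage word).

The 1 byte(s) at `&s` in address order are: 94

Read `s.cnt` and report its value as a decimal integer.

-6

[0]=0x94 (little-endian) → word 0x94
flags:1 @ bit 0 → (0x94>>0)&0x1 = 0x0
cnt:4 @ bit 1 → (0x94>>1)&0xf = 0xa  ←
prio:1 @ bit 5 → (0x94>>5)&0x1 = 0x0
seq:2 @ bit 6 → (0x94>>6)&0x3 = 0x2
cnt signed 4b, MSB=1: 10 - 16 = -6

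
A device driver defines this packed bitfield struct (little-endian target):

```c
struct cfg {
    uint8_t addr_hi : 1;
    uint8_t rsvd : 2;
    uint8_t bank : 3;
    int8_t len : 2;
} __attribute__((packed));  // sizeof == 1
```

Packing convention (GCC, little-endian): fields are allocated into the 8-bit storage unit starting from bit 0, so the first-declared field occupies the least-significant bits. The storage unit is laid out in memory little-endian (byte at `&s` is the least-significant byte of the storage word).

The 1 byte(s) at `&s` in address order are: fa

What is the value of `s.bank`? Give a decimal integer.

7

[0]=0xfa (little-endian) → word 0xfa
addr_hi:1 @ bit 0 → (0xfa>>0)&0x1 = 0x0
rsvd:2 @ bit 1 → (0xfa>>1)&0x3 = 0x1
bank:3 @ bit 3 → (0xfa>>3)&0x7 = 0x7  ←
len:2 @ bit 6 → (0xfa>>6)&0x3 = 0x3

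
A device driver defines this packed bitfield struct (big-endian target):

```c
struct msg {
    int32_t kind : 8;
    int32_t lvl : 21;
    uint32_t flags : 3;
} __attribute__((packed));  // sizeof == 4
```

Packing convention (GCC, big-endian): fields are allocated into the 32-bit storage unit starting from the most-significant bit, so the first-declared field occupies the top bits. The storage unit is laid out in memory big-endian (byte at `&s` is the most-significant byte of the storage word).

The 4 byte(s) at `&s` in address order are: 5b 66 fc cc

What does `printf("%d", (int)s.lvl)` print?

[0]=0x5b [1]=0x66 [2]=0xfc [3]=0xcc (big-endian) → word 0x5b66fccc
kind [24+:8] = (word>>24) & 0xff = 91
lvl [3+:21] = (word>>3) & 0x1fffff = 843673  ←
flags [0+:3] = (word>>0) & 0x7 = 4
lvl signed 21b, MSB=0: value = 843673

843673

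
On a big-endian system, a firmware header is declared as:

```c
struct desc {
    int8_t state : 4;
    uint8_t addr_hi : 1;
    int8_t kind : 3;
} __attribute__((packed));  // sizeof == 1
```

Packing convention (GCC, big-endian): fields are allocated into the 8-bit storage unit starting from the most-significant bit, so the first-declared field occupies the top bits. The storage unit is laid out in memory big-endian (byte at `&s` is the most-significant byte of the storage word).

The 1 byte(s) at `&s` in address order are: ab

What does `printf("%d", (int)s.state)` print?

-6

[0]=0xab (big-endian) → word 0xab
state [4+:4] = (word>>4) & 0xf = 10  ←
addr_hi [3+:1] = (word>>3) & 0x1 = 1
kind [0+:3] = (word>>0) & 0x7 = 3
state signed 4b, MSB=1: 10 - 16 = -6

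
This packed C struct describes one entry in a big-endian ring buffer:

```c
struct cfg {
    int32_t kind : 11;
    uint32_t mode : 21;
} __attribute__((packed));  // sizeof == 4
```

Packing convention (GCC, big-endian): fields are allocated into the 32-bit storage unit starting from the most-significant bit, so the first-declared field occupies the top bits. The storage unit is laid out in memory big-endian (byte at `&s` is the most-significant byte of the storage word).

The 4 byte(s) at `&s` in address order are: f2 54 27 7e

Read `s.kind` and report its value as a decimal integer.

-110

[0]=0xf2 [1]=0x54 [2]=0x27 [3]=0x7e (big-endian) → word 0xf254277e
kind [21+:11] = (word>>21) & 0x7ff = 1938  ←
mode [0+:21] = (word>>0) & 0x1fffff = 1320830
kind signed 11b, MSB=1: 1938 - 2048 = -110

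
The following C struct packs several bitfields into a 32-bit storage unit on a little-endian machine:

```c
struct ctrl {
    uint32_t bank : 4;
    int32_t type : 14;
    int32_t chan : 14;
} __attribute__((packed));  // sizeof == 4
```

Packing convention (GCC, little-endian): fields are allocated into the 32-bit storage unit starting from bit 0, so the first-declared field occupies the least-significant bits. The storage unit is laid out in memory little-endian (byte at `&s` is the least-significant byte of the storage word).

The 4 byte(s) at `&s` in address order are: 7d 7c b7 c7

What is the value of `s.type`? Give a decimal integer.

[0]=0x7d [1]=0x7c [2]=0xb7 [3]=0xc7 (little-endian) → word 0xc7b77c7d
bank [0+:4] = (word>>0) & 0xf = 13
type [4+:14] = (word>>4) & 0x3fff = 14279  ←
chan [18+:14] = (word>>18) & 0x3fff = 12781
type signed 14b, MSB=1: 14279 - 16384 = -2105

-2105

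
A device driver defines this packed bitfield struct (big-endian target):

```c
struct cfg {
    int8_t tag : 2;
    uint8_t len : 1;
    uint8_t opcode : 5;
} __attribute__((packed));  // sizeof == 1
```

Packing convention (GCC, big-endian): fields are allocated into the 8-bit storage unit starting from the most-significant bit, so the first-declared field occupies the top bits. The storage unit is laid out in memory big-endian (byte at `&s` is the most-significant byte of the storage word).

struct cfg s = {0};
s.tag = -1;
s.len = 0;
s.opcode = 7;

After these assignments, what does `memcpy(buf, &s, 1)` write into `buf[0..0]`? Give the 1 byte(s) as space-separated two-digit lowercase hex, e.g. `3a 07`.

c7

[6+:2] tag=-1 & 0x3 = 0x3; word=0xc0
[5+:1] len=0 & 0x1 = 0x0; word=0xc0
[0+:5] opcode=7 & 0x1f = 0x7; word=0xc7
word = 0xc7 → big-endian bytes:
  [0]=0xc7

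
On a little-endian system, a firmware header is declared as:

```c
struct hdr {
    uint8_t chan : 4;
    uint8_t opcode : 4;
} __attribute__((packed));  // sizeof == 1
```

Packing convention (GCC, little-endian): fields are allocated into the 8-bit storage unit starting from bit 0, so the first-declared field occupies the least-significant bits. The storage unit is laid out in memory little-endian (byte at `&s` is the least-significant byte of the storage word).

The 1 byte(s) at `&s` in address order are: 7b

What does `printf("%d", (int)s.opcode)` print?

7

[0]=0x7b (little-endian) → word 0x7b
chan [0+:4] = (word>>0) & 0xf = 11
opcode [4+:4] = (word>>4) & 0xf = 7  ←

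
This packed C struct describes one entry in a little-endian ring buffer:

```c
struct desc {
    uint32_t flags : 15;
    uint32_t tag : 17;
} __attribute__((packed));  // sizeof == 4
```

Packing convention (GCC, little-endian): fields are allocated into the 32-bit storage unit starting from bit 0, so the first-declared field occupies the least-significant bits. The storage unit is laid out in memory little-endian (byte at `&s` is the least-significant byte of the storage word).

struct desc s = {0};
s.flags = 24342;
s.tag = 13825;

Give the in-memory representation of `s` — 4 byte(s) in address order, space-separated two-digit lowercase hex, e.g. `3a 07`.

16 df 00 1b

flags (15b) val=24342 bits=0x5f16 at bit 0: 0x00005f16
tag (17b) val=13825 bits=0x3601 at bit 15: 0x1b00df16
word = 0x1b00df16 → little-endian bytes:
  [0]=0x16  [1]=0xdf  [2]=0x00  [3]=0x1b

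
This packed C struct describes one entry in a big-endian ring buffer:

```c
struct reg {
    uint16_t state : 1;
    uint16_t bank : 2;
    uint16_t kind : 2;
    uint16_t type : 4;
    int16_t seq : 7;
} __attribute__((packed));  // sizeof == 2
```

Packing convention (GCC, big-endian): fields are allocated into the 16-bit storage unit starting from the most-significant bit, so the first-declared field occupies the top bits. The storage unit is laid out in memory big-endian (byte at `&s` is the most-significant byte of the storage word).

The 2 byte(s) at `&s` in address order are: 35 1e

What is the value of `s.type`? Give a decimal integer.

[0]=0x35 [1]=0x1e (big-endian) → word 0x351e
state:1 @ bit 15 → (0x351e>>15)&0x1 = 0x0
bank:2 @ bit 13 → (0x351e>>13)&0x3 = 0x1
kind:2 @ bit 11 → (0x351e>>11)&0x3 = 0x2
type:4 @ bit 7 → (0x351e>>7)&0xf = 0xa  ←
seq:7 @ bit 0 → (0x351e>>0)&0x7f = 0x1e

10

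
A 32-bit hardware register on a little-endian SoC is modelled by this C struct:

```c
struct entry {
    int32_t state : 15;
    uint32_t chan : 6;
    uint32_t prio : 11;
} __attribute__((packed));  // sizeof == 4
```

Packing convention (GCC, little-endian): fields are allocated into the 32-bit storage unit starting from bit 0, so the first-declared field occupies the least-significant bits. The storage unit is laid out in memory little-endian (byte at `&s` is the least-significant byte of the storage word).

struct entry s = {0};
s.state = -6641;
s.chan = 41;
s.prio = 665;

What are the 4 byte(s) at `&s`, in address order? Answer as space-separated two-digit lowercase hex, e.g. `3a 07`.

state (15b) val=-6641 bits=0x660f at bit 0: 0x0000660f
chan (6b) val=41 bits=0x29 at bit 15: 0x0014e60f
prio (11b) val=665 bits=0x299 at bit 21: 0x5334e60f
word = 0x5334e60f → little-endian bytes:
  [0]=0x0f  [1]=0xe6  [2]=0x34  [3]=0x53

0f e6 34 53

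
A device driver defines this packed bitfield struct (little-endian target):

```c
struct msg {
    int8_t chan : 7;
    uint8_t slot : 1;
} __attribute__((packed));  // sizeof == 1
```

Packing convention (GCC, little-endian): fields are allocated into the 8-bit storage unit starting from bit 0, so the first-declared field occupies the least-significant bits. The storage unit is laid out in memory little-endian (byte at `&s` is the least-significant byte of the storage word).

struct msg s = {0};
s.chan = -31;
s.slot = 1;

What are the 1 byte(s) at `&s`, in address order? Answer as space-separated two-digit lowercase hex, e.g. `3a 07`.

chan:7 = -31 → 0x61 << 0 → word 0x61
slot:1 = 1 → 0x1 << 7 → word 0xe1
word = 0xe1 → little-endian bytes:
  [0]=0xe1

e1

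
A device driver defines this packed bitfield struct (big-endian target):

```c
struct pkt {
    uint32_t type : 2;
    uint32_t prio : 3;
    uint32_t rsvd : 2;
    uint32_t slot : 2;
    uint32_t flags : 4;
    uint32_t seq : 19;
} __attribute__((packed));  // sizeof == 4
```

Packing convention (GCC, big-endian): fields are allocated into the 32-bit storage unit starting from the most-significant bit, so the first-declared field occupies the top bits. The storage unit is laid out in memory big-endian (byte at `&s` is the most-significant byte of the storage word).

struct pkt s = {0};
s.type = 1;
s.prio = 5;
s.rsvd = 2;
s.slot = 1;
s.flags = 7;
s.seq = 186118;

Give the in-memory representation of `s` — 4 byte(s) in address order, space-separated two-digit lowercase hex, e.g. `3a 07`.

[30+:2] type=1 & 0x3 = 0x1; word=0x40000000
[27+:3] prio=5 & 0x7 = 0x5; word=0x68000000
[25+:2] rsvd=2 & 0x3 = 0x2; word=0x6c000000
[23+:2] slot=1 & 0x3 = 0x1; word=0x6c800000
[19+:4] flags=7 & 0xf = 0x7; word=0x6cb80000
[0+:19] seq=186118 & 0x7ffff = 0x2d706; word=0x6cbad706
word = 0x6cbad706 → big-endian bytes:
  [0]=0x6c  [1]=0xba  [2]=0xd7  [3]=0x06

6c ba d7 06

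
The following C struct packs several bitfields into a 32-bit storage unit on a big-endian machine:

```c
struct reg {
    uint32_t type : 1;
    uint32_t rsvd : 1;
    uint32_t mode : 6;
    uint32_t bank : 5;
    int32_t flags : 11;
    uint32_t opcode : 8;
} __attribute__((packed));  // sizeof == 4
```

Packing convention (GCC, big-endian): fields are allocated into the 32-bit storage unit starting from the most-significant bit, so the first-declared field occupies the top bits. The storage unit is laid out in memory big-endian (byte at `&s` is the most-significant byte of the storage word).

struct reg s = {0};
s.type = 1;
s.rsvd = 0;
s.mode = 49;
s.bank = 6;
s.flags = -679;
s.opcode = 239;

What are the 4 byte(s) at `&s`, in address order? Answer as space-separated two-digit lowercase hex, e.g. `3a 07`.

[31+:1] type=1 & 0x1 = 0x1; word=0x80000000
[30+:1] rsvd=0 & 0x1 = 0x0; word=0x80000000
[24+:6] mode=49 & 0x3f = 0x31; word=0xb1000000
[19+:5] bank=6 & 0x1f = 0x6; word=0xb1300000
[8+:11] flags=-679 & 0x7ff = 0x559; word=0xb1355900
[0+:8] opcode=239 & 0xff = 0xef; word=0xb13559ef
word = 0xb13559ef → big-endian bytes:
  [0]=0xb1  [1]=0x35  [2]=0x59  [3]=0xef

b1 35 59 ef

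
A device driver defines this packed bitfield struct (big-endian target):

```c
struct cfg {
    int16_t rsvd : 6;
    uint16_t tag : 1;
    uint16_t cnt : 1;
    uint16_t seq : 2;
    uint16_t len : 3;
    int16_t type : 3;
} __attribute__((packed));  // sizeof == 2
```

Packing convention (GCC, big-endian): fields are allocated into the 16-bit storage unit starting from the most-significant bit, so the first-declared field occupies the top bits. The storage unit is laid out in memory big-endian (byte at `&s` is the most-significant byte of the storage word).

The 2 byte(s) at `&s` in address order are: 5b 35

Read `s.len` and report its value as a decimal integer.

[0]=0x5b [1]=0x35 (big-endian) → word 0x5b35
rsvd:6 @ bit 10 → (0x5b35>>10)&0x3f = 0x16
tag:1 @ bit 9 → (0x5b35>>9)&0x1 = 0x1
cnt:1 @ bit 8 → (0x5b35>>8)&0x1 = 0x1
seq:2 @ bit 6 → (0x5b35>>6)&0x3 = 0x0
len:3 @ bit 3 → (0x5b35>>3)&0x7 = 0x6  ←
type:3 @ bit 0 → (0x5b35>>0)&0x7 = 0x5

6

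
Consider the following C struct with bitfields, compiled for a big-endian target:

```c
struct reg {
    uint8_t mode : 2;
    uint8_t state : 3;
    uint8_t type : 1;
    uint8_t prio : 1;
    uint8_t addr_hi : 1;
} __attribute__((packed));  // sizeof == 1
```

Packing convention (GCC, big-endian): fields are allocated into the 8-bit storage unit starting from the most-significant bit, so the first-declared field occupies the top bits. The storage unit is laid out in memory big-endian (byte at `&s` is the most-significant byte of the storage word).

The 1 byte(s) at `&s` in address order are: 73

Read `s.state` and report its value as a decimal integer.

[0]=0x73 (big-endian) → word 0x73
mode [6+:2] = (word>>6) & 0x3 = 1
state [3+:3] = (word>>3) & 0x7 = 6  ←
type [2+:1] = (word>>2) & 0x1 = 0
prio [1+:1] = (word>>1) & 0x1 = 1
addr_hi [0+:1] = (word>>0) & 0x1 = 1

6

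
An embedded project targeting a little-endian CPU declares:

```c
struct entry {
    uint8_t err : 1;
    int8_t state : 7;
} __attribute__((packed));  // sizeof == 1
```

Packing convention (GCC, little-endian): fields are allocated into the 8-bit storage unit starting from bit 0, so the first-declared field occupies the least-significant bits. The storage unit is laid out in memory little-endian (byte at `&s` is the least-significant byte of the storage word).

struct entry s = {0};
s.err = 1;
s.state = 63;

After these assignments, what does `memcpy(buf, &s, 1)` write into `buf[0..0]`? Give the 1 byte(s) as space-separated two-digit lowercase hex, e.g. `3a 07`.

7f

err (1b) val=1 bits=0x1 at bit 0: 0x01
state (7b) val=63 bits=0x3f at bit 1: 0x7f
word = 0x7f → little-endian bytes:
  [0]=0x7f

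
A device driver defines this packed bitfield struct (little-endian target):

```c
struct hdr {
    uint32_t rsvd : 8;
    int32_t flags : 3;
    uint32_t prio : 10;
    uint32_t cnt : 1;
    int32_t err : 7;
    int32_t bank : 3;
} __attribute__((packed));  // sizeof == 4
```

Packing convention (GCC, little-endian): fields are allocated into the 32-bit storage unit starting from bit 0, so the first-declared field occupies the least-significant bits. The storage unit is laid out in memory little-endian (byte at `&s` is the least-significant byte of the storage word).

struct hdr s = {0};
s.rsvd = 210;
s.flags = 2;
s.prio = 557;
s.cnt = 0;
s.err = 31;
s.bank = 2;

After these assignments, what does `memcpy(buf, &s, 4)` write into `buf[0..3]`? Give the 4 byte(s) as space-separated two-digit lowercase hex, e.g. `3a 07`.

rsvd:8 = 210 → 0xd2 << 0 → word 0x000000d2
flags:3 = 2 → 0x2 << 8 → word 0x000002d2
prio:10 = 557 → 0x22d << 11 → word 0x00116ad2
cnt:1 = 0 → 0x0 << 21 → word 0x00116ad2
err:7 = 31 → 0x1f << 22 → word 0x07d16ad2
bank:3 = 2 → 0x2 << 29 → word 0x47d16ad2
word = 0x47d16ad2 → little-endian bytes:
  [0]=0xd2  [1]=0x6a  [2]=0xd1  [3]=0x47

d2 6a d1 47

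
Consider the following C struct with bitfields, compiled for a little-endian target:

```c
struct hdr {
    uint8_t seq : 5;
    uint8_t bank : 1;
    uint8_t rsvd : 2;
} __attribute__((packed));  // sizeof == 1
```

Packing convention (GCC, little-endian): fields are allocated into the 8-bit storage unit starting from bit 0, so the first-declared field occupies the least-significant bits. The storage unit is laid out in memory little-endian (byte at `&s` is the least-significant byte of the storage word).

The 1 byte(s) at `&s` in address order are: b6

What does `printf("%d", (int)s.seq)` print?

22

[0]=0xb6 (little-endian) → word 0xb6
seq:5 @ bit 0 → (0xb6>>0)&0x1f = 0x16  ←
bank:1 @ bit 5 → (0xb6>>5)&0x1 = 0x1
rsvd:2 @ bit 6 → (0xb6>>6)&0x3 = 0x2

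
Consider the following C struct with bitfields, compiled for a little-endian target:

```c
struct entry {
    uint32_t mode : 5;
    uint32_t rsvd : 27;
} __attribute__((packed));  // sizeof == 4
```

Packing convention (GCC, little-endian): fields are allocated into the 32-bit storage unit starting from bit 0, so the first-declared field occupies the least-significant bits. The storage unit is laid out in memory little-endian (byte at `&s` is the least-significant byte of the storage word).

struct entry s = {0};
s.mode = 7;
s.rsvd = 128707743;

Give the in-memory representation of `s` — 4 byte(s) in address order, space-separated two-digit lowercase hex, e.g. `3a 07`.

e7 93 7d f5

mode (5b) val=7 bits=0x7 at bit 0: 0x00000007
rsvd (27b) val=128707743 bits=0x7abec9f at bit 5: 0xf57d93e7
word = 0xf57d93e7 → little-endian bytes:
  [0]=0xe7  [1]=0x93  [2]=0x7d  [3]=0xf5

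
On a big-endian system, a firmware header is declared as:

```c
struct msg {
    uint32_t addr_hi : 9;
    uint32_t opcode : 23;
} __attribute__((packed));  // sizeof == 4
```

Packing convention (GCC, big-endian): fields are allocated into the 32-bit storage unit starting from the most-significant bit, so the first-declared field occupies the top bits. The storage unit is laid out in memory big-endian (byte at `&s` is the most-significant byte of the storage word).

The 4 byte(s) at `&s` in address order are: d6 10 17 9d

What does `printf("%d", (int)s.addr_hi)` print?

428

[0]=0xd6 [1]=0x10 [2]=0x17 [3]=0x9d (big-endian) → word 0xd610179d
addr_hi [23+:9] = (word>>23) & 0x1ff = 428  ←
opcode [0+:23] = (word>>0) & 0x7fffff = 1054621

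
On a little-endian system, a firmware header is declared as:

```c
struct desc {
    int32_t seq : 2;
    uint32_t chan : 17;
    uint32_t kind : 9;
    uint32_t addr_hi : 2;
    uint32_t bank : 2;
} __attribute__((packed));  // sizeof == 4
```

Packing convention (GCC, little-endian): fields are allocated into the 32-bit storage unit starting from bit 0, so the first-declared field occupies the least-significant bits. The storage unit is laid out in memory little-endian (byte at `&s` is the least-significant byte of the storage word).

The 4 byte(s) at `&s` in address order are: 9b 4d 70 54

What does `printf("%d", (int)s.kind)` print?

142

[0]=0x9b [1]=0x4d [2]=0x70 [3]=0x54 (little-endian) → word 0x54704d9b
seq:2 @ bit 0 → (0x54704d9b>>0)&0x3 = 0x3
chan:17 @ bit 2 → (0x54704d9b>>2)&0x1ffff = 0x1366
kind:9 @ bit 19 → (0x54704d9b>>19)&0x1ff = 0x8e  ←
addr_hi:2 @ bit 28 → (0x54704d9b>>28)&0x3 = 0x1
bank:2 @ bit 30 → (0x54704d9b>>30)&0x3 = 0x1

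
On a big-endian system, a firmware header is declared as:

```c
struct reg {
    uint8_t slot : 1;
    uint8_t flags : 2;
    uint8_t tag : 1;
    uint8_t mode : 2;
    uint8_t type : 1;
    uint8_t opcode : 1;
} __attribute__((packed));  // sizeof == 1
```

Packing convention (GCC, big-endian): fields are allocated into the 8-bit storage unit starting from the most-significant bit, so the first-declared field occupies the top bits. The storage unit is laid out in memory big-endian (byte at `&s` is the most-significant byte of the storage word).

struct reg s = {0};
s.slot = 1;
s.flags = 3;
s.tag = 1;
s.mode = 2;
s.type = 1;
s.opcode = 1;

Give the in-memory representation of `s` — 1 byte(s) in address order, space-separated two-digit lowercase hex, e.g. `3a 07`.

[7+:1] slot=1 & 0x1 = 0x1; word=0x80
[5+:2] flags=3 & 0x3 = 0x3; word=0xe0
[4+:1] tag=1 & 0x1 = 0x1; word=0xf0
[2+:2] mode=2 & 0x3 = 0x2; word=0xf8
[1+:1] type=1 & 0x1 = 0x1; word=0xfa
[0+:1] opcode=1 & 0x1 = 0x1; word=0xfb
word = 0xfb → big-endian bytes:
  [0]=0xfb

fb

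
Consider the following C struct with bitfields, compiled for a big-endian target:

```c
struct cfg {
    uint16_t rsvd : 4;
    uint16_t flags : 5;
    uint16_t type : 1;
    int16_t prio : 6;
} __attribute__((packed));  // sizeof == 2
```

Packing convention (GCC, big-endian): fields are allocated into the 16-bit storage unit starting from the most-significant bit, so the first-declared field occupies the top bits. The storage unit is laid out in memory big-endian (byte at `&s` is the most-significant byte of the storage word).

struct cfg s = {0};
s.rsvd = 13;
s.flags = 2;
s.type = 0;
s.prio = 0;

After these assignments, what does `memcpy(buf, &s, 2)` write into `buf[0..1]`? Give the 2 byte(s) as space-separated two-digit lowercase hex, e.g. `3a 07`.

[12+:4] rsvd=13 & 0xf = 0xd; word=0xd000
[7+:5] flags=2 & 0x1f = 0x2; word=0xd100
[6+:1] type=0 & 0x1 = 0x0; word=0xd100
[0+:6] prio=0 & 0x3f = 0x0; word=0xd100
word = 0xd100 → big-endian bytes:
  [0]=0xd1  [1]=0x00

d1 00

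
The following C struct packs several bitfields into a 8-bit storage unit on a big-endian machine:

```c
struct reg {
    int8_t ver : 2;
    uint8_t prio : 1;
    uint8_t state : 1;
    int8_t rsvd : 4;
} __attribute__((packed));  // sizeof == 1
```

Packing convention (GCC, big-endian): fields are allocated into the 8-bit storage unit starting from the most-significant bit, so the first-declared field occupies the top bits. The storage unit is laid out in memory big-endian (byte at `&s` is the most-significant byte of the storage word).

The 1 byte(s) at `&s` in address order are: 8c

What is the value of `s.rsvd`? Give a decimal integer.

-4

[0]=0x8c (big-endian) → word 0x8c
ver [6+:2] = (word>>6) & 0x3 = 2
prio [5+:1] = (word>>5) & 0x1 = 0
state [4+:1] = (word>>4) & 0x1 = 0
rsvd [0+:4] = (word>>0) & 0xf = 12  ←
rsvd signed 4b, MSB=1: 12 - 16 = -4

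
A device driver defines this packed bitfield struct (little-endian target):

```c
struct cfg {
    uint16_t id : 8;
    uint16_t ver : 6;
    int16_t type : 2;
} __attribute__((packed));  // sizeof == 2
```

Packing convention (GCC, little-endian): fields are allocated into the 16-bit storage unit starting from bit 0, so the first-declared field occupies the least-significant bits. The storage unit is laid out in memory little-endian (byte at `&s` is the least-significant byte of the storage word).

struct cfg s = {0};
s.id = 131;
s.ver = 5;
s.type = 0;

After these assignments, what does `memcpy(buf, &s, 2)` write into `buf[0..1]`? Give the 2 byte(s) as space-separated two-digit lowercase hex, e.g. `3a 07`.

id:8 = 131 → 0x83 << 0 → word 0x0083
ver:6 = 5 → 0x5 << 8 → word 0x0583
type:2 = 0 → 0x0 << 14 → word 0x0583
word = 0x0583 → little-endian bytes:
  [0]=0x83  [1]=0x05

83 05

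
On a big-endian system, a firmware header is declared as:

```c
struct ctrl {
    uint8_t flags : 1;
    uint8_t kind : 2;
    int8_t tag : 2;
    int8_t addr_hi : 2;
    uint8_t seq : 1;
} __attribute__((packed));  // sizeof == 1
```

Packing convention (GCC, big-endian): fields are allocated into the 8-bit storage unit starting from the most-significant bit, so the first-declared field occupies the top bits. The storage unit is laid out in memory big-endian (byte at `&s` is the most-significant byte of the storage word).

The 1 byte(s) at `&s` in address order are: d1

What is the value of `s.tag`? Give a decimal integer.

[0]=0xd1 (big-endian) → word 0xd1
flags [7+:1] = (word>>7) & 0x1 = 1
kind [5+:2] = (word>>5) & 0x3 = 2
tag [3+:2] = (word>>3) & 0x3 = 2  ←
addr_hi [1+:2] = (word>>1) & 0x3 = 0
seq [0+:1] = (word>>0) & 0x1 = 1
tag signed 2b, MSB=1: 2 - 4 = -2

-2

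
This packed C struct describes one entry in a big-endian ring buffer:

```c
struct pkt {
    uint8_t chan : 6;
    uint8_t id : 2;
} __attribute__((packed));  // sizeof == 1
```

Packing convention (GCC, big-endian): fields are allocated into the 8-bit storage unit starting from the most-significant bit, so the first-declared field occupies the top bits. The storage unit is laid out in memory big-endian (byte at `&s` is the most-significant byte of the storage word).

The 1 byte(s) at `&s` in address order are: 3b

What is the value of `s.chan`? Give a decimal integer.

14

[0]=0x3b (big-endian) → word 0x3b
chan [2+:6] = (word>>2) & 0x3f = 14  ←
id [0+:2] = (word>>0) & 0x3 = 3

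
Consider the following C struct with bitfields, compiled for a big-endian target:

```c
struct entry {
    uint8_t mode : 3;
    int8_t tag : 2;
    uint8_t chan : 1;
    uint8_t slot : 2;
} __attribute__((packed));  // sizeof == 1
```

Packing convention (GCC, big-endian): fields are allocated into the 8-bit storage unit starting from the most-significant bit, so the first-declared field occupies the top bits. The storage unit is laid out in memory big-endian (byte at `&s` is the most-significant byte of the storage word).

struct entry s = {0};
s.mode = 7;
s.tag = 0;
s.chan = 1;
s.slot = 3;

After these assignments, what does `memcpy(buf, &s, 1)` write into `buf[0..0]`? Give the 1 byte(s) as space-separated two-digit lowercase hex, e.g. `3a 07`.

e7

mode:3 = 7 → 0x7 << 5 → word 0xe0
tag:2 = 0 → 0x0 << 3 → word 0xe0
chan:1 = 1 → 0x1 << 2 → word 0xe4
slot:2 = 3 → 0x3 << 0 → word 0xe7
word = 0xe7 → big-endian bytes:
  [0]=0xe7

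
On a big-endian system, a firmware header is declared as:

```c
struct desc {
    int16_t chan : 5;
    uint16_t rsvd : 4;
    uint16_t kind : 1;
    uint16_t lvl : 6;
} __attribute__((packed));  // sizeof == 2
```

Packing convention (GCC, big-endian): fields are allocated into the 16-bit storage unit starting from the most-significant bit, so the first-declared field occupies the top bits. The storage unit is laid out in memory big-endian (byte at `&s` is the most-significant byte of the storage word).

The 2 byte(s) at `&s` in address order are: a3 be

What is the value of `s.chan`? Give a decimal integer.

-12

[0]=0xa3 [1]=0xbe (big-endian) → word 0xa3be
chan [11+:5] = (word>>11) & 0x1f = 20  ←
rsvd [7+:4] = (word>>7) & 0xf = 7
kind [6+:1] = (word>>6) & 0x1 = 0
lvl [0+:6] = (word>>0) & 0x3f = 62
chan signed 5b, MSB=1: 20 - 32 = -12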